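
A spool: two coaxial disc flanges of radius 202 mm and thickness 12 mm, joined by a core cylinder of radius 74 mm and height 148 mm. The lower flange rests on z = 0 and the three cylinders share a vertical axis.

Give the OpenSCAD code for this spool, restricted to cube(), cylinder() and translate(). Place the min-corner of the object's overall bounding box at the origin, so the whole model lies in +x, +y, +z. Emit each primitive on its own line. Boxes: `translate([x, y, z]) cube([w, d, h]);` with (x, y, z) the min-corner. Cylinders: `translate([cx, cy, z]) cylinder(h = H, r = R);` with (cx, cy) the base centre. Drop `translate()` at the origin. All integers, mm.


translate([202, 202, 0]) cylinder(h = 12, r = 202);
translate([202, 202, 12]) cylinder(h = 148, r = 74);
translate([202, 202, 160]) cylinder(h = 12, r = 202);


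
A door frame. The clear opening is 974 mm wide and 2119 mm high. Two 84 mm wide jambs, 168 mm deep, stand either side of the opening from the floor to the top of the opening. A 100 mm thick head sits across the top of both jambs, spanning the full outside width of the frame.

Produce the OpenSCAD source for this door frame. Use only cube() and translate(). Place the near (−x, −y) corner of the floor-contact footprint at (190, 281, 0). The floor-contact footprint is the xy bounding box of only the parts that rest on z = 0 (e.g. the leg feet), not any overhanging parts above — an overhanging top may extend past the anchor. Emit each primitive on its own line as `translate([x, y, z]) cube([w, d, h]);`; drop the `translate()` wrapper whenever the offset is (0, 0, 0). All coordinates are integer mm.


translate([190, 281, 0]) cube([84, 168, 2119]);
translate([1248, 281, 0]) cube([84, 168, 2119]);
translate([190, 281, 2119]) cube([1142, 168, 100]);


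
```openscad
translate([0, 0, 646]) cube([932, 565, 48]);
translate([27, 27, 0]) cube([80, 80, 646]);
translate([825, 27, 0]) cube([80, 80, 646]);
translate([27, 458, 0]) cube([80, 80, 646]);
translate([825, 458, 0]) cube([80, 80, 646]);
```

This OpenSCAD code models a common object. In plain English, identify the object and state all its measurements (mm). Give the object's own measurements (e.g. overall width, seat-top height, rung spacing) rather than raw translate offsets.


A rectangular dining table. The top is 932×565×48 mm with its upper surface at z = 694 mm. It stands on four 80×80 mm square legs, each inset 27 mm from the nearest pair of top edges, running from the floor to the underside of the top.


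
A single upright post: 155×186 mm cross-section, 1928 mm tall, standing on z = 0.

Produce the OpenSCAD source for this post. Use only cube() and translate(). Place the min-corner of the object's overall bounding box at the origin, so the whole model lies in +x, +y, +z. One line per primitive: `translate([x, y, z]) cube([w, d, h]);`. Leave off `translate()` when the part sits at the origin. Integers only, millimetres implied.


cube([155, 186, 1928]);


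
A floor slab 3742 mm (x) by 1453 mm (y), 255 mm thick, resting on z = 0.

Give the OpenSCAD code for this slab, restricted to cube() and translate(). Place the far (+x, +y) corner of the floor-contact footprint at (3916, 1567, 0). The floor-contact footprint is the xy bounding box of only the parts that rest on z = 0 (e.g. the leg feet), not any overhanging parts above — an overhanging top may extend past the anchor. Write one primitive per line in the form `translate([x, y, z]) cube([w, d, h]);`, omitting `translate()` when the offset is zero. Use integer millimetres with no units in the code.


translate([174, 114, 0]) cube([3742, 1453, 255]);


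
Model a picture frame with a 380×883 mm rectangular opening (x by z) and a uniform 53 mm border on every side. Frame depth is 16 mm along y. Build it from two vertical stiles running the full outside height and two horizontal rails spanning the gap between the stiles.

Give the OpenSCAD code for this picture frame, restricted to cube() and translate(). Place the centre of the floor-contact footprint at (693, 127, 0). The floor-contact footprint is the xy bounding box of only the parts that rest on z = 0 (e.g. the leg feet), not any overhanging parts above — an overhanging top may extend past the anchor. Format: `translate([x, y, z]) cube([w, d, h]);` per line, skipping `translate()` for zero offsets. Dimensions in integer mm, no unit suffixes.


translate([450, 119, 0]) cube([53, 16, 989]);
translate([883, 119, 0]) cube([53, 16, 989]);
translate([503, 119, 0]) cube([380, 16, 53]);
translate([503, 119, 936]) cube([380, 16, 53]);


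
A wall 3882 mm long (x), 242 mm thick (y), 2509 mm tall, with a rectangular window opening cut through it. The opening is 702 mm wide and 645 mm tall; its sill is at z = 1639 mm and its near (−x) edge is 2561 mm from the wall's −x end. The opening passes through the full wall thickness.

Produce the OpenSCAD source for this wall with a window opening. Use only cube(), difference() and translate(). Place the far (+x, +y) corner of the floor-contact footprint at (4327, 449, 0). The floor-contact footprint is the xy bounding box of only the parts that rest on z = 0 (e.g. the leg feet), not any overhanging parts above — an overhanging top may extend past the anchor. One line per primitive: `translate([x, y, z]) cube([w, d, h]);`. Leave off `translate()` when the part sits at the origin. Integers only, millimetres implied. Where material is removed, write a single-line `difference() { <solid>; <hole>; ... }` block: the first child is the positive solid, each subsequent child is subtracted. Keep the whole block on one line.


difference() { translate([445, 207, 0]) cube([3882, 242, 2509]); translate([3006, 207, 1639]) cube([702, 242, 645]); }


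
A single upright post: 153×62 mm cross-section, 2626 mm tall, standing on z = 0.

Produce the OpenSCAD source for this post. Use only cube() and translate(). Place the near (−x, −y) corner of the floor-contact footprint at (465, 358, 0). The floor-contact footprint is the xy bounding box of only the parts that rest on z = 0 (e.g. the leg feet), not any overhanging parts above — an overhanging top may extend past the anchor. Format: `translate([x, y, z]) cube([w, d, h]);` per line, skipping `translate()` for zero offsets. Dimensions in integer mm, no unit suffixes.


translate([465, 358, 0]) cube([153, 62, 2626]);


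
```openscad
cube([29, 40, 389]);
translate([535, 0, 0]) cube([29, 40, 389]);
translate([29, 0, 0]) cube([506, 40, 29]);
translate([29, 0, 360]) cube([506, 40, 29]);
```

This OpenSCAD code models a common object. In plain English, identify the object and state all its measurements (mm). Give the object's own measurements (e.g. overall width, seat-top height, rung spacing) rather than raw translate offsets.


A rectangular picture frame lying in the x–z plane (depth along y). The opening is 506 mm wide (x) by 331 mm tall (z), surrounded by a border 29 mm wide on all four sides. The frame is 40 mm deep and is made of two full-height vertical stiles with two horizontal rails fitted between them.


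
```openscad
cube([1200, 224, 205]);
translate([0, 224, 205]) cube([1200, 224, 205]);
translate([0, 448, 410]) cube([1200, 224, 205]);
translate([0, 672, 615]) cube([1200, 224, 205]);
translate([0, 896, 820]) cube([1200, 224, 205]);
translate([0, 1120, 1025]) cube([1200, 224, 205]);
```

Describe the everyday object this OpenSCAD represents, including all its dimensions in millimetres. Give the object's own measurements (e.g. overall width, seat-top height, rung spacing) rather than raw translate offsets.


A straight staircase of 6 solid steps. Each step is 1200 mm wide (x), 224 mm deep (y, the going) and 205 mm tall (the rise). The first step rests on the floor; each subsequent step sits one going further in +y and one rise higher in +z, directly behind and above the previous step with no overlap.


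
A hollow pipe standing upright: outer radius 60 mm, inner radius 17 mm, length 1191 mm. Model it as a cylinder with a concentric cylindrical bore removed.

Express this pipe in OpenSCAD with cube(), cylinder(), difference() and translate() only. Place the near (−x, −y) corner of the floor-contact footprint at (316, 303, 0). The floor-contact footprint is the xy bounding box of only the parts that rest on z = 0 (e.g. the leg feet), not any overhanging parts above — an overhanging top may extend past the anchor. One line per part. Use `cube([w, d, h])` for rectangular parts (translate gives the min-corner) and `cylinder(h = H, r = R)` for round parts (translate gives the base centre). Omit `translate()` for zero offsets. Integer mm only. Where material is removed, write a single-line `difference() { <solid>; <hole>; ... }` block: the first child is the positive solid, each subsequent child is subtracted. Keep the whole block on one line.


difference() { translate([376, 363, 0]) cylinder(h = 1191, r = 60); translate([376, 363, 0]) cylinder(h = 1191, r = 17); }


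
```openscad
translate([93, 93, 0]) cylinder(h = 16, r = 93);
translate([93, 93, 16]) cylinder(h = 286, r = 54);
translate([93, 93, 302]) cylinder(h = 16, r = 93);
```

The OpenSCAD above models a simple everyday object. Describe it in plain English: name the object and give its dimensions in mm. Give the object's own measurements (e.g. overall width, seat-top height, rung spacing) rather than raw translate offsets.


A spool: two coaxial disc flanges of radius 93 mm and thickness 16 mm, joined by a core cylinder of radius 54 mm and height 286 mm. The lower flange rests on z = 0 and the three cylinders share a vertical axis.


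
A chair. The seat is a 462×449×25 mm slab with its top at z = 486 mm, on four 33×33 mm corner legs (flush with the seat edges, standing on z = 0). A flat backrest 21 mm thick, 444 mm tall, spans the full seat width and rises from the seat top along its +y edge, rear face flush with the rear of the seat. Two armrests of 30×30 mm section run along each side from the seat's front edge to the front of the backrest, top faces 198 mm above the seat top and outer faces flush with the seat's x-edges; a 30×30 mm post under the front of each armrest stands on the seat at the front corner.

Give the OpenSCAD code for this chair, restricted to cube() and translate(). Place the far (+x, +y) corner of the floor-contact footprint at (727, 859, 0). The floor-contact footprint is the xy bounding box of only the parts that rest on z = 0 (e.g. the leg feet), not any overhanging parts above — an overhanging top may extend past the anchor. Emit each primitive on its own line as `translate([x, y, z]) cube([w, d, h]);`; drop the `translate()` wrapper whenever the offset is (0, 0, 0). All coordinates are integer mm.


translate([265, 410, 461]) cube([462, 449, 25]);
translate([265, 410, 0]) cube([33, 33, 461]);
translate([694, 410, 0]) cube([33, 33, 461]);
translate([265, 826, 0]) cube([33, 33, 461]);
translate([694, 826, 0]) cube([33, 33, 461]);
translate([265, 838, 486]) cube([462, 21, 444]);
translate([265, 410, 654]) cube([30, 428, 30]);
translate([697, 410, 654]) cube([30, 428, 30]);
translate([265, 410, 486]) cube([30, 30, 168]);
translate([697, 410, 486]) cube([30, 30, 168]);


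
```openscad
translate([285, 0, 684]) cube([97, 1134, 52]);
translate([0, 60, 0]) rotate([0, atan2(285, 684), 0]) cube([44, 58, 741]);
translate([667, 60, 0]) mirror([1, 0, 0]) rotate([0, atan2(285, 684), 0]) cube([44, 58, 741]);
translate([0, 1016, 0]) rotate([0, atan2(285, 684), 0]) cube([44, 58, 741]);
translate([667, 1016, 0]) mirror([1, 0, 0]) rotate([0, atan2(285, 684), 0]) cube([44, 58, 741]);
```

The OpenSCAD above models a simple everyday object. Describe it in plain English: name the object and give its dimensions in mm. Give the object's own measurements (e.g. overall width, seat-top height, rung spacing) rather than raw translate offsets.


A sawhorse. A 97×1134×52 mm beam (x, y, z) sits on two A-frame leg pairs. Each pair is two raked legs of 44×58 mm section (58 mm along y) splaying symmetrically in x. Each leg rises 684 mm vertically over 285 mm of horizontal reach and is 741 mm long along its own axis. Every leg's outer bottom edge rests on the floor and its outer top edge meets a bottom edge of the beam — the left legs (tilting toward +x) meet the beam's −x bottom edge, the right legs (their mirror images, tilting toward −x) meet its +x bottom edge — so the leg tops tuck under the beam, the beam's underside is 684 mm above the floor, and the feet are 667 mm apart outside-to-outside with the beam centred between them. The two leg pairs are set in 60 mm from either end of the beam.


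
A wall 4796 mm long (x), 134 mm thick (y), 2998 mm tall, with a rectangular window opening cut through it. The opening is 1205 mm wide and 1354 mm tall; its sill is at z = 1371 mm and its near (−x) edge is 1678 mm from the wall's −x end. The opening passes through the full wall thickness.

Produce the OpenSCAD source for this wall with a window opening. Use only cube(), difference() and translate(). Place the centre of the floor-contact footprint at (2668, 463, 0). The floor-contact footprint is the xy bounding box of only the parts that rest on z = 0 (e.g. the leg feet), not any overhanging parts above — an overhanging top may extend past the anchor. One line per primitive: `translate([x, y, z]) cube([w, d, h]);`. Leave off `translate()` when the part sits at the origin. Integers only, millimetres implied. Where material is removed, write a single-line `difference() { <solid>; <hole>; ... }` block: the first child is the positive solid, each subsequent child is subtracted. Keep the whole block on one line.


difference() { translate([270, 396, 0]) cube([4796, 134, 2998]); translate([1948, 396, 1371]) cube([1205, 134, 1354]); }


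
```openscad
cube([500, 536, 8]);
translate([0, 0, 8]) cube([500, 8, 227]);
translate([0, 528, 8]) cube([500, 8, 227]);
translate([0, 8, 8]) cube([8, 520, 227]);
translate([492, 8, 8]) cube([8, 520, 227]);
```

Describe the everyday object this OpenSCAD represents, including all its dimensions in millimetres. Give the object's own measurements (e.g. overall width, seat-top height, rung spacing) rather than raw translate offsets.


An open-topped rectangular box: outside dimensions 500×536×235 mm, with a uniform wall and base thickness of 8 mm. The base is a full 500×536 slab on the floor; four walls sit on top of the base. The front and back walls (the −y and +y sides) span the full width; the two side walls fit between them.


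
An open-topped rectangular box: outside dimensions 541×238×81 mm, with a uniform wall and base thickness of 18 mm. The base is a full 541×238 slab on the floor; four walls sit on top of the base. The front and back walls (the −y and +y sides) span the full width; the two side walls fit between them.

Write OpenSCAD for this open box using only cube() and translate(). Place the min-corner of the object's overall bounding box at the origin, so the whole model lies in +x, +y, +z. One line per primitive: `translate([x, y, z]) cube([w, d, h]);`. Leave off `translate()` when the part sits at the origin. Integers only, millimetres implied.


cube([541, 238, 18]);
translate([0, 0, 18]) cube([541, 18, 63]);
translate([0, 220, 18]) cube([541, 18, 63]);
translate([0, 18, 18]) cube([18, 202, 63]);
translate([523, 18, 18]) cube([18, 202, 63]);


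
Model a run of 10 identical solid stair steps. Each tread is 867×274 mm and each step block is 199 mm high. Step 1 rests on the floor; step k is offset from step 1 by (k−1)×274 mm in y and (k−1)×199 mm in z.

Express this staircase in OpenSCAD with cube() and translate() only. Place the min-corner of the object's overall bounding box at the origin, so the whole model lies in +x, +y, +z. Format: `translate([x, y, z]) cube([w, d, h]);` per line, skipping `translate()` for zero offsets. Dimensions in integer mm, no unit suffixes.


cube([867, 274, 199]);
translate([0, 274, 199]) cube([867, 274, 199]);
translate([0, 548, 398]) cube([867, 274, 199]);
translate([0, 822, 597]) cube([867, 274, 199]);
translate([0, 1096, 796]) cube([867, 274, 199]);
translate([0, 1370, 995]) cube([867, 274, 199]);
translate([0, 1644, 1194]) cube([867, 274, 199]);
translate([0, 1918, 1393]) cube([867, 274, 199]);
translate([0, 2192, 1592]) cube([867, 274, 199]);
translate([0, 2466, 1791]) cube([867, 274, 199]);


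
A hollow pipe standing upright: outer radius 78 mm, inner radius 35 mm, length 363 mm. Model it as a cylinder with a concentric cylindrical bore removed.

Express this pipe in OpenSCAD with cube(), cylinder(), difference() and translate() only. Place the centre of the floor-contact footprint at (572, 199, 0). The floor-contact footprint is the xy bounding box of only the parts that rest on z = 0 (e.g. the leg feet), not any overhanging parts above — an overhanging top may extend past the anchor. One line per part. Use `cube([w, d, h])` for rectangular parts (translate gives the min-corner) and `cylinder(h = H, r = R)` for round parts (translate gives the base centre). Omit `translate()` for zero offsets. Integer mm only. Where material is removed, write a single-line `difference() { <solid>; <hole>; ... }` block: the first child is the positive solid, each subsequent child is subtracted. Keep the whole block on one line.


difference() { translate([572, 199, 0]) cylinder(h = 363, r = 78); translate([572, 199, 0]) cylinder(h = 363, r = 35); }


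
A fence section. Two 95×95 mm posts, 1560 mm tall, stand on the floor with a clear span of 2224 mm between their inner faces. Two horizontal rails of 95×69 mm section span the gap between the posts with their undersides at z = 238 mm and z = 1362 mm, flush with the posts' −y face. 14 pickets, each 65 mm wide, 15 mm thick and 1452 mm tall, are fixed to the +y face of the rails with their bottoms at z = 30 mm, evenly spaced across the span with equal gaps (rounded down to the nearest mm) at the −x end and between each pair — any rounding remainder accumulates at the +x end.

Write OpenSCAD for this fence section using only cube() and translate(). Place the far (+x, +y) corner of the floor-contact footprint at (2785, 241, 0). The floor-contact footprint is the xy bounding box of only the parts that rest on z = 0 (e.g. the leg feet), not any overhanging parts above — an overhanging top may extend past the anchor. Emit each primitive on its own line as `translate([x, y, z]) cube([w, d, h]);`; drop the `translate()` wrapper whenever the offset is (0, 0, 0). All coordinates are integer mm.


translate([371, 146, 0]) cube([95, 95, 1560]);
translate([2690, 146, 0]) cube([95, 95, 1560]);
translate([466, 146, 238]) cube([2224, 95, 69]);
translate([466, 146, 1362]) cube([2224, 95, 69]);
translate([553, 241, 30]) cube([65, 15, 1452]);
translate([705, 241, 30]) cube([65, 15, 1452]);
translate([857, 241, 30]) cube([65, 15, 1452]);
translate([1009, 241, 30]) cube([65, 15, 1452]);
translate([1161, 241, 30]) cube([65, 15, 1452]);
translate([1313, 241, 30]) cube([65, 15, 1452]);
translate([1465, 241, 30]) cube([65, 15, 1452]);
translate([1617, 241, 30]) cube([65, 15, 1452]);
translate([1769, 241, 30]) cube([65, 15, 1452]);
translate([1921, 241, 30]) cube([65, 15, 1452]);
translate([2073, 241, 30]) cube([65, 15, 1452]);
translate([2225, 241, 30]) cube([65, 15, 1452]);
translate([2377, 241, 30]) cube([65, 15, 1452]);
translate([2529, 241, 30]) cube([65, 15, 1452]);


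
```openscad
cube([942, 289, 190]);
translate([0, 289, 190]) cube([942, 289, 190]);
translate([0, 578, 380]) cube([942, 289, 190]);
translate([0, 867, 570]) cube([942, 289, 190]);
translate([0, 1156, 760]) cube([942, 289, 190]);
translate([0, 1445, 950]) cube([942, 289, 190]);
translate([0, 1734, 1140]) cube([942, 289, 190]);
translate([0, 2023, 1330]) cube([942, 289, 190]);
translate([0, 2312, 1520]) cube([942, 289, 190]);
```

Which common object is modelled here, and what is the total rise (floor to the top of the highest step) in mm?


A staircase. The total rise is 1710 mm.

9 identical blocks, each offset up and back from the previous — a staircase. Each step is 190 mm tall and there are 9 of them, so the total rise is 9 × 190 = 1710 mm.


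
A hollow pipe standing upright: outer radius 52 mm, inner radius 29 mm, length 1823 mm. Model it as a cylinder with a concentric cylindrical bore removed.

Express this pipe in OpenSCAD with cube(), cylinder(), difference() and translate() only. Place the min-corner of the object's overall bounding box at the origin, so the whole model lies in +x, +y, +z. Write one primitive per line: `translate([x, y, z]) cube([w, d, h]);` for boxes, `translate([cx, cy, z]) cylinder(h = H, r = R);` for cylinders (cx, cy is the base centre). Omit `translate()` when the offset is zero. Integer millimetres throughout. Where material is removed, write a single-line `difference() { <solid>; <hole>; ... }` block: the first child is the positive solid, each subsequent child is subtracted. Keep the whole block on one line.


difference() { translate([52, 52, 0]) cylinder(h = 1823, r = 52); translate([52, 52, 0]) cylinder(h = 1823, r = 29); }


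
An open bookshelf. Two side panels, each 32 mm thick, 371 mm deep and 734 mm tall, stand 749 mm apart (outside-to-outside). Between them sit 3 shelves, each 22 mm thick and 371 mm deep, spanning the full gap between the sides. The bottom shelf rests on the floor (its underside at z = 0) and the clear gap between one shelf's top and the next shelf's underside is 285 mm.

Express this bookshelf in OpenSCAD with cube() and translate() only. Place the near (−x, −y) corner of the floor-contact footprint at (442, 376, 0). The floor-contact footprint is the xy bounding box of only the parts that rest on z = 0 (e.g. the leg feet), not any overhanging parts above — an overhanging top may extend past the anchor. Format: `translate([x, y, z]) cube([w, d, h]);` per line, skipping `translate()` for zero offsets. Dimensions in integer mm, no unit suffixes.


translate([442, 376, 0]) cube([32, 371, 734]);
translate([1159, 376, 0]) cube([32, 371, 734]);
translate([474, 376, 0]) cube([685, 371, 22]);
translate([474, 376, 307]) cube([685, 371, 22]);
translate([474, 376, 614]) cube([685, 371, 22]);


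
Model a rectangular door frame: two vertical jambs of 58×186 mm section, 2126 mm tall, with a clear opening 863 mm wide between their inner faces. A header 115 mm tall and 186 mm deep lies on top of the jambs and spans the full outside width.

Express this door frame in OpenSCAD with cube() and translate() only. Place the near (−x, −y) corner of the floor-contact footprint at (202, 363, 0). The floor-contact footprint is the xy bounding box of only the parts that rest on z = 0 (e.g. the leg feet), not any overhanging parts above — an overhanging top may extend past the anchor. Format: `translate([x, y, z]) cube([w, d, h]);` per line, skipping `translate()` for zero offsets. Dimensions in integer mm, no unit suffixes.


translate([202, 363, 0]) cube([58, 186, 2126]);
translate([1123, 363, 0]) cube([58, 186, 2126]);
translate([202, 363, 2126]) cube([979, 186, 115]);


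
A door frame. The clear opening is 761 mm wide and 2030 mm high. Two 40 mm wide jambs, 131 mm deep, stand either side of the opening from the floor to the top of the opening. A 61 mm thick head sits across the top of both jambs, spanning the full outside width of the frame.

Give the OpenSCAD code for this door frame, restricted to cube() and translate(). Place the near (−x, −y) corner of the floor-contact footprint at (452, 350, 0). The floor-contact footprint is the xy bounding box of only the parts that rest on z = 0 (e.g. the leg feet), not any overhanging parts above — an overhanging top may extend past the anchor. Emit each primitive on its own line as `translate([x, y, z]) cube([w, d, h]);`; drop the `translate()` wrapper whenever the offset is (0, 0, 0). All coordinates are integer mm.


translate([452, 350, 0]) cube([40, 131, 2030]);
translate([1253, 350, 0]) cube([40, 131, 2030]);
translate([452, 350, 2030]) cube([841, 131, 61]);


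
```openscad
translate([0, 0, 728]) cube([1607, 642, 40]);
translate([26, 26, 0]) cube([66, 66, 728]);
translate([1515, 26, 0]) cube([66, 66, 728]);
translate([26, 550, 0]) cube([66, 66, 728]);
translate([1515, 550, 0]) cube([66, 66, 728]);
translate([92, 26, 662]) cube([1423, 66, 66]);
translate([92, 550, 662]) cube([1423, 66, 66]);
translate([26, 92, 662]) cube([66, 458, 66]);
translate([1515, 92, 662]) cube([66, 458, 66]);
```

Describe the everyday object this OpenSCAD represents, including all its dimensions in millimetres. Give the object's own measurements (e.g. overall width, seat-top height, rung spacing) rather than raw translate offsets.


A table: top 1607 mm (x) × 642 mm (y), 40 mm thick, upper face at z = 768 mm, on four 66×66 mm square legs, each inset 26 mm from the nearest pair of top edges from z = 0 to the bottom of the top. Four apron rails, 66 mm thick and 66 mm tall, run between adjacent legs with their top edges flush with the underside of the top and their outer faces flush with the legs' outer faces.


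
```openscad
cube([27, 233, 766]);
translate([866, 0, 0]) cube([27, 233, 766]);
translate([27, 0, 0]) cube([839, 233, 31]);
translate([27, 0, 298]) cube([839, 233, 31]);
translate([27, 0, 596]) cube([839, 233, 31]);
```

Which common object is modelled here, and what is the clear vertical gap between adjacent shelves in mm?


A bookshelf. The clear shelf gap is 267 mm.

Two tall side panels with 3 horizontal boards between them — a bookshelf. The first two shelf undersides are at z = 0 and z = 298; with shelf thickness 31, the clear gap is 298 − 0 − 31 = 267 mm.


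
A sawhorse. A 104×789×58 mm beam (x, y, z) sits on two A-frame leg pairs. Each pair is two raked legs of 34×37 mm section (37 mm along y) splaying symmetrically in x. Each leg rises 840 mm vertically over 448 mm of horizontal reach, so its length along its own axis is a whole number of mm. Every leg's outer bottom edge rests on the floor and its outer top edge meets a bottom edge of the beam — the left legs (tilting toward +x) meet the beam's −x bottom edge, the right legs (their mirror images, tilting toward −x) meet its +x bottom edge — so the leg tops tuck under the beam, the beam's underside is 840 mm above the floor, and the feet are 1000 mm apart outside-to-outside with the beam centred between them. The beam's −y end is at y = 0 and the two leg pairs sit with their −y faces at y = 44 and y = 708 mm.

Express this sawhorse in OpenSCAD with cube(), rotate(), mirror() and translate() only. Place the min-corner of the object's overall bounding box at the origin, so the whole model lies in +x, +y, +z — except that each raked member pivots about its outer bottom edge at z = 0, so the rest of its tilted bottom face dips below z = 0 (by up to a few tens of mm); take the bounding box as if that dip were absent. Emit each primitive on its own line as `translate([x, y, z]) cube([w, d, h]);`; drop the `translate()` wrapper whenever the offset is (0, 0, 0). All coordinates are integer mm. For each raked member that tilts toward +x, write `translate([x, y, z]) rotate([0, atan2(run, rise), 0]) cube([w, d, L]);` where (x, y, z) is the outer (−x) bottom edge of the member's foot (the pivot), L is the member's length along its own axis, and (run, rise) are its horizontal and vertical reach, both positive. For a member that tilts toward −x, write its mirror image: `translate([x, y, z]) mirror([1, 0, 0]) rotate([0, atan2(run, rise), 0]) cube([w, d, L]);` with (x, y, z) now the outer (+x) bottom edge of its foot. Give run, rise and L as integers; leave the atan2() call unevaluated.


translate([448, 0, 840]) cube([104, 789, 58]);
translate([0, 44, 0]) rotate([0, atan2(448, 840), 0]) cube([34, 37, 952]);
translate([1000, 44, 0]) mirror([1, 0, 0]) rotate([0, atan2(448, 840), 0]) cube([34, 37, 952]);
translate([0, 708, 0]) rotate([0, atan2(448, 840), 0]) cube([34, 37, 952]);
translate([1000, 708, 0]) mirror([1, 0, 0]) rotate([0, atan2(448, 840), 0]) cube([34, 37, 952]);


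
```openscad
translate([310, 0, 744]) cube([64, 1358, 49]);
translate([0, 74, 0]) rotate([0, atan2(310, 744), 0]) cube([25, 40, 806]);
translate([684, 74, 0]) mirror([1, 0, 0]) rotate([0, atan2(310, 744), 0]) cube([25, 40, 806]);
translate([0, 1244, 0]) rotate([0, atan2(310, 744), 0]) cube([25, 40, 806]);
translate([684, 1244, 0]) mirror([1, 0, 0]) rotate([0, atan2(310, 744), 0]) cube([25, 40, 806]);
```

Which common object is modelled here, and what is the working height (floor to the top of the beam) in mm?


A sawhorse. The overall height is 793 mm.

A beam across two mirrored pairs of raked legs — a sawhorse. The beam's underside is at z = 744 (matching the legs' vertical rise in atan2(310, 744)) and the beam is 49 mm tall, so its top is at 744 + 49 = 793 mm. The raked legs top out at the beam's underside, so that is the highest point.


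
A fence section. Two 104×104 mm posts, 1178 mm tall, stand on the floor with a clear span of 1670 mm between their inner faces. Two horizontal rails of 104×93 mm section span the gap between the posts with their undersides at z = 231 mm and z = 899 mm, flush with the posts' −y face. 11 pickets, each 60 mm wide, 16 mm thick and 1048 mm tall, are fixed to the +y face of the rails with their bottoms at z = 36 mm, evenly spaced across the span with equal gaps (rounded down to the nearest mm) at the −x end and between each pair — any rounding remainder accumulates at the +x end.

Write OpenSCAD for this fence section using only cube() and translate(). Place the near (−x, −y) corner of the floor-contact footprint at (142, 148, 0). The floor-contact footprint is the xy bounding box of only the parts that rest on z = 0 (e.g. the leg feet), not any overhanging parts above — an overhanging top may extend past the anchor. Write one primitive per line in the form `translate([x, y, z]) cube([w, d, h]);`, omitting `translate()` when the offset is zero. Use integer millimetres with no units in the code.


translate([142, 148, 0]) cube([104, 104, 1178]);
translate([1916, 148, 0]) cube([104, 104, 1178]);
translate([246, 148, 231]) cube([1670, 104, 93]);
translate([246, 148, 899]) cube([1670, 104, 93]);
translate([330, 252, 36]) cube([60, 16, 1048]);
translate([474, 252, 36]) cube([60, 16, 1048]);
translate([618, 252, 36]) cube([60, 16, 1048]);
translate([762, 252, 36]) cube([60, 16, 1048]);
translate([906, 252, 36]) cube([60, 16, 1048]);
translate([1050, 252, 36]) cube([60, 16, 1048]);
translate([1194, 252, 36]) cube([60, 16, 1048]);
translate([1338, 252, 36]) cube([60, 16, 1048]);
translate([1482, 252, 36]) cube([60, 16, 1048]);
translate([1626, 252, 36]) cube([60, 16, 1048]);
translate([1770, 252, 36]) cube([60, 16, 1048]);


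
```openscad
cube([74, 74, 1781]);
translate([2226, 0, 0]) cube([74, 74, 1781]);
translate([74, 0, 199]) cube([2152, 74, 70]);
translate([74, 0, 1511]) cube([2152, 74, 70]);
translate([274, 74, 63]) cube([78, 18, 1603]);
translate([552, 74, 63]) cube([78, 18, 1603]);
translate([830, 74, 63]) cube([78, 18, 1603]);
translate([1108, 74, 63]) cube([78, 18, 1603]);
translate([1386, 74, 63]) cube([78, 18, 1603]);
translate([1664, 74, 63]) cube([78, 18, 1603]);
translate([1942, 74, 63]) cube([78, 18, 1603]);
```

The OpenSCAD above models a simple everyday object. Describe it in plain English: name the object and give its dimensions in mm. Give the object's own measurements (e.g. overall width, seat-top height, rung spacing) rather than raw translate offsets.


A fence section. Two 74×74 mm posts, 1781 mm tall, stand on the floor with a clear span of 2152 mm between their inner faces. Two horizontal rails of 74×70 mm section span the gap between the posts with their undersides at z = 199 mm and z = 1511 mm, flush with the posts' −y face. 7 pickets, each 78 mm wide, 18 mm thick and 1603 mm tall, are fixed to the +y face of the rails with their bottoms at z = 63 mm, spaced across the span with a 200 mm gap after the −x post and between neighbouring pickets, with 206 mm left before the +x post.


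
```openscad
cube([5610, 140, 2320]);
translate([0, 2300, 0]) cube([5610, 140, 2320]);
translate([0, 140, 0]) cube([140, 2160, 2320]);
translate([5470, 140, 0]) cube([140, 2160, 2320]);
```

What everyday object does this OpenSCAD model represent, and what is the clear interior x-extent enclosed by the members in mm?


A house (or room) frame. The interior width is 5330 mm.

Four 2320 mm walls enclosing a rectangle with no floor or roof — a room or house frame. Outside width is 5610 mm and wall thickness is 140 mm, so the interior width is 5610 − 2 × 140 = 5330 mm.


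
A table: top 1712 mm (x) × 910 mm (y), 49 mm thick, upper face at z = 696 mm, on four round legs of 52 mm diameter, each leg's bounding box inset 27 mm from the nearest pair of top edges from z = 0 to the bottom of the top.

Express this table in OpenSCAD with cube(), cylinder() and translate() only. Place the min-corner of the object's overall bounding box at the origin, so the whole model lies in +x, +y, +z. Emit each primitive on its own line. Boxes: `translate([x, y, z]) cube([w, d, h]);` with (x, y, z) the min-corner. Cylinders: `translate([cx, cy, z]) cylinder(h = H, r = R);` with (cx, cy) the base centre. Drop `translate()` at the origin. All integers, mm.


translate([0, 0, 647]) cube([1712, 910, 49]);
translate([53, 53, 0]) cylinder(h = 647, r = 26);
translate([1659, 53, 0]) cylinder(h = 647, r = 26);
translate([53, 857, 0]) cylinder(h = 647, r = 26);
translate([1659, 857, 0]) cylinder(h = 647, r = 26);


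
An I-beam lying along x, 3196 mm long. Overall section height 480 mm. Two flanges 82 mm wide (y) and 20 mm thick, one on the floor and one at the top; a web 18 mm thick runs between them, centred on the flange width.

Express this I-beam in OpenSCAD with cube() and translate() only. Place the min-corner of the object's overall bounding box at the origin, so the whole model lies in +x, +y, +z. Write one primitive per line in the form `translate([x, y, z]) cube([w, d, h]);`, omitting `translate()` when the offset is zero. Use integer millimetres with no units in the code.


cube([3196, 82, 20]);
translate([0, 32, 20]) cube([3196, 18, 440]);
translate([0, 0, 460]) cube([3196, 82, 20]);


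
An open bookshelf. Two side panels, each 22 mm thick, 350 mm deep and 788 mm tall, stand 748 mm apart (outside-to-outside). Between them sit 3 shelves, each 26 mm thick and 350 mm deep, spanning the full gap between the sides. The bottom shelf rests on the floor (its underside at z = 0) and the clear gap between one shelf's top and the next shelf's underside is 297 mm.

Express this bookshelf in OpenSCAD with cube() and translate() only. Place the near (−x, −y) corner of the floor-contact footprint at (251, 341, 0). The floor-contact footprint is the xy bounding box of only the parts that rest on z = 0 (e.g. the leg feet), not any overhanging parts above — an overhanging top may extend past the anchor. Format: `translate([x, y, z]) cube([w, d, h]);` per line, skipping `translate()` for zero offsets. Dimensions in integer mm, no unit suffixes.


translate([251, 341, 0]) cube([22, 350, 788]);
translate([977, 341, 0]) cube([22, 350, 788]);
translate([273, 341, 0]) cube([704, 350, 26]);
translate([273, 341, 323]) cube([704, 350, 26]);
translate([273, 341, 646]) cube([704, 350, 26]);


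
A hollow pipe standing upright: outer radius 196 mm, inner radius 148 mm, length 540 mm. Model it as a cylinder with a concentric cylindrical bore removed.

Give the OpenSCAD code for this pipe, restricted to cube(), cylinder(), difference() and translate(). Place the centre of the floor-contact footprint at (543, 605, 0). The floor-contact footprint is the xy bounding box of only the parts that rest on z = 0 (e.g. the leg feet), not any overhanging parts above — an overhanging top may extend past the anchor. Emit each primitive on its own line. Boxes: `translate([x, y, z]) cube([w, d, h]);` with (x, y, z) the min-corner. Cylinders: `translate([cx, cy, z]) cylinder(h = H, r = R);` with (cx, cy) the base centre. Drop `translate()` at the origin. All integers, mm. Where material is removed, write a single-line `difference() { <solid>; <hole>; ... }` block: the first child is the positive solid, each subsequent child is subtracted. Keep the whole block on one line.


difference() { translate([543, 605, 0]) cylinder(h = 540, r = 196); translate([543, 605, 0]) cylinder(h = 540, r = 148); }


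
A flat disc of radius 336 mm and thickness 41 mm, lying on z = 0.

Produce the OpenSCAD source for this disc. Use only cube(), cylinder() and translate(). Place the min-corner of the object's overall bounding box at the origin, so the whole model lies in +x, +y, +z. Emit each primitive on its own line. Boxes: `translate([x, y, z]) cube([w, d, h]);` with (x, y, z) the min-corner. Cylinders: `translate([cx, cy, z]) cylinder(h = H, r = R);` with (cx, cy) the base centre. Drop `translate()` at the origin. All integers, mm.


translate([336, 336, 0]) cylinder(h = 41, r = 336);


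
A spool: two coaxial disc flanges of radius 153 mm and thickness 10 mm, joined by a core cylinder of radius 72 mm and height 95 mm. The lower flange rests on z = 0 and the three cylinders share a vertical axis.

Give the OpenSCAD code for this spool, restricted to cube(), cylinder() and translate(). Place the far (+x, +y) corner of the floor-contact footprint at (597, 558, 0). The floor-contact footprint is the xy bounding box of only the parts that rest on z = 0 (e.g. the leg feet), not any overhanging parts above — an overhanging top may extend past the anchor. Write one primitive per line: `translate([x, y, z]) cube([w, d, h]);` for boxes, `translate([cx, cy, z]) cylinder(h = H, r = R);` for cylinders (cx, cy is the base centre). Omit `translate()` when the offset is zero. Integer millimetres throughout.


translate([444, 405, 0]) cylinder(h = 10, r = 153);
translate([444, 405, 10]) cylinder(h = 95, r = 72);
translate([444, 405, 105]) cylinder(h = 10, r = 153);


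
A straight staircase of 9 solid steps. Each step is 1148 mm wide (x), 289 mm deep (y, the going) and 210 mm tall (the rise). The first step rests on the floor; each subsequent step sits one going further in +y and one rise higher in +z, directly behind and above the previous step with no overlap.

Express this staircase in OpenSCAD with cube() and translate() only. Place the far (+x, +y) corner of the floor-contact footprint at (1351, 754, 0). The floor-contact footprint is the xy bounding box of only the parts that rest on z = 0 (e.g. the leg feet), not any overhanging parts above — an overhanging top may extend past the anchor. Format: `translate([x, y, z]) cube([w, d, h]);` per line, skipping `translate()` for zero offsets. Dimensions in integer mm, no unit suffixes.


translate([203, 465, 0]) cube([1148, 289, 210]);
translate([203, 754, 210]) cube([1148, 289, 210]);
translate([203, 1043, 420]) cube([1148, 289, 210]);
translate([203, 1332, 630]) cube([1148, 289, 210]);
translate([203, 1621, 840]) cube([1148, 289, 210]);
translate([203, 1910, 1050]) cube([1148, 289, 210]);
translate([203, 2199, 1260]) cube([1148, 289, 210]);
translate([203, 2488, 1470]) cube([1148, 289, 210]);
translate([203, 2777, 1680]) cube([1148, 289, 210]);


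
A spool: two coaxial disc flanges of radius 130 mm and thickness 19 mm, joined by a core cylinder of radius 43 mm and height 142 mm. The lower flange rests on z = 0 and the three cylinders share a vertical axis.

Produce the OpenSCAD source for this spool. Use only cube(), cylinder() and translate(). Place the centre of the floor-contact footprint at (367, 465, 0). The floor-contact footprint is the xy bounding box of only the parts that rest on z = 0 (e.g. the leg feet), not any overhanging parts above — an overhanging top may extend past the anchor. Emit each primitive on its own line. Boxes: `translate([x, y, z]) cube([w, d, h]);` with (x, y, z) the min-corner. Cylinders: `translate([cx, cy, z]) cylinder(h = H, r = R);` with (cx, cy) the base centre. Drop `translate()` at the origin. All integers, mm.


translate([367, 465, 0]) cylinder(h = 19, r = 130);
translate([367, 465, 19]) cylinder(h = 142, r = 43);
translate([367, 465, 161]) cylinder(h = 19, r = 130);
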